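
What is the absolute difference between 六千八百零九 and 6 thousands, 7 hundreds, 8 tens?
Convert 六千八百零九 (Chinese numeral) → 6×1000 + 8×100 + 9 = 6809 (decimal)
Convert 6 thousands, 7 hundreds, 8 tens (place-value notation) → 6×1000 + 7×100 + 8×10 = 6780 (decimal)
Compute |6809 - 6780| = 29
29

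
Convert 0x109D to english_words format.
Convert 0x109D (hexadecimal) → 1×4096 + 9×16 + 13 = 4253 (decimal)
Convert 4253 (decimal) → 4253 = 4×1000 + 2×100 + 53 → four thousand two hundred fifty-three (English words)
four thousand two hundred fifty-three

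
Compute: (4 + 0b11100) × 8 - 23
Convert 0b11100 (binary) → 16 + 8 + 4 = 28 (decimal)
Expression in decimal: (4 + 28) × 8 - 23
Parentheses first: 4 + 28 = 32
Multiply: 32 × 8 = 256
Subtract: 256 - 23 = 233
233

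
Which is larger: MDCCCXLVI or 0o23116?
Convert MDCCCXLVI (Roman numeral) → 1000 + 500 + 100 + 100 + 100 + 40 + 5 + 1 = 1846 (decimal)
Convert 0o23116 (octal) → 2×4096 + 3×512 + 1×64 + 1×8 + 6 = 9806 (decimal)
Compare 1846 vs 9806: larger = 9806
9806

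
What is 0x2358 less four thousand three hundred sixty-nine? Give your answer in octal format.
Convert 0x2358 (hexadecimal) → 2×4096 + 3×256 + 5×16 + 8 = 9048 (decimal)
Convert four thousand three hundred sixty-nine (English words) → 4×1000 + 3×100 + 69 = 4369 (decimal)
Compute 9048 - 4369 = 4679
Convert 4679 (decimal) → 4679 = 1×4096 + 1×512 + 1×64 + 7 → 0o11107 (octal)
0o11107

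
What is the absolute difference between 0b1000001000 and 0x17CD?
Convert 0b1000001000 (binary) → 512 + 8 = 520 (decimal)
Convert 0x17CD (hexadecimal) → 1×4096 + 7×256 + 12×16 + 13 = 6093 (decimal)
Compute |520 - 6093| = 5573
5573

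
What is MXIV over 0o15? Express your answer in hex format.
Convert MXIV (Roman numeral) → 1000 + 10 + 4 = 1014 (decimal)
Convert 0o15 (octal) → 1×8 + 5 = 13 (decimal)
Compute 1014 ÷ 13 = 78
Convert 78 (decimal) → 78 = 4×16 + 14 → 0x4E (hexadecimal)
0x4E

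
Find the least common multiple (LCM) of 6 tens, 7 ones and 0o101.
Convert 6 tens, 7 ones (place-value notation) → 6×10 + 7 = 67 (decimal)
Convert 0o101 (octal) → 1×64 + 1 = 65 (decimal)
Compute lcm(67, 65) = 4355
4355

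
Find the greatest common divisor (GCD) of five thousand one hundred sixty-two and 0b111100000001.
Convert five thousand one hundred sixty-two (English words) → 5×1000 + 1×100 + 62 = 5162 (decimal)
Convert 0b111100000001 (binary) → 2048 + 1024 + 512 + 256 + 1 = 3841 (decimal)
Compute gcd(5162, 3841) = 1
1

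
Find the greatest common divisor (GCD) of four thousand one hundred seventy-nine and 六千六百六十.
Convert four thousand one hundred seventy-nine (English words) → 4×1000 + 1×100 + 79 = 4179 (decimal)
Convert 六千六百六十 (Chinese numeral) → 6×1000 + 6×100 + 6×10 = 6660 (decimal)
Compute gcd(4179, 6660) = 3
3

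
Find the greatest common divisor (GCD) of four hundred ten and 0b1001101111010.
Convert four hundred ten (English words) → 4×100 + 10 = 410 (decimal)
Convert 0b1001101111010 (binary) → 4096 + 512 + 256 + 64 + 32 + 16 + 8 + 2 = 4986 (decimal)
Compute gcd(410, 4986) = 2
2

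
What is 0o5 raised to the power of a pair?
Convert 0o5 (octal) → 5 (decimal)
Convert a pair (colloquial) → 2 (decimal)
Compute 5 ^ 2 = 25
25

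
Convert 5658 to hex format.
Convert 5658 (decimal) → 5658 = 1×4096 + 6×256 + 1×16 + 10 → 0x161A (hexadecimal)
0x161A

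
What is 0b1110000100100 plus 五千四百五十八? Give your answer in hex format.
Convert 0b1110000100100 (binary) → 4096 + 2048 + 1024 + 32 + 4 = 7204 (decimal)
Convert 五千四百五十八 (Chinese numeral) → 5×1000 + 4×100 + 5×10 + 8 = 5458 (decimal)
Compute 7204 + 5458 = 12662
Convert 12662 (decimal) → 12662 = 3×4096 + 1×256 + 7×16 + 6 → 0x3176 (hexadecimal)
0x3176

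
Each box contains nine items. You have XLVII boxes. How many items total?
Convert nine (English words) → 9 (decimal)
Convert XLVII (Roman numeral) → 40 + 5 + 1 + 1 = 47 (decimal)
Compute 9 × 47 = 423
423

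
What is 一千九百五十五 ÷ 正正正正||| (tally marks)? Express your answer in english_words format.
Convert 一千九百五十五 (Chinese numeral) → 1×1000 + 9×100 + 5×10 + 5 = 1955 (decimal)
Convert 正正正正||| (tally marks) → 5 + 5 + 5 + 5 + 3 = 23 (decimal)
Compute 1955 ÷ 23 = 85
Convert 85 (decimal) → eighty-five (English words)
eighty-five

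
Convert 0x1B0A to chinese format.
Convert 0x1B0A (hexadecimal) → 1×4096 + 11×256 + 10 = 6922 (decimal)
Convert 6922 (decimal) → 6922 = 6×1000 + 9×100 + 2×10 + 2 → 六千九百二十二 (Chinese numeral)
六千九百二十二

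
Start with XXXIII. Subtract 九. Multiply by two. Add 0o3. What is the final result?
Convert XXXIII (Roman numeral) → 10 + 10 + 10 + 1 + 1 + 1 = 33 (decimal)
Start: 33
Convert 九 (Chinese numeral) → 9 (decimal)
33 - 9 = 24
Convert two (English words) → 2 (decimal)
24 × 2 = 48
Convert 0o3 (octal) → 3 (decimal)
48 + 3 = 51
51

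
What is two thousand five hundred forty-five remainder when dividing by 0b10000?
Convert two thousand five hundred forty-five (English words) → 2×1000 + 5×100 + 45 = 2545 (decimal)
Convert 0b10000 (binary) → 16 (decimal)
Compute 2545 mod 16 = 1
1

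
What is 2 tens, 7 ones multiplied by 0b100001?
Convert 2 tens, 7 ones (place-value notation) → 2×10 + 7 = 27 (decimal)
Convert 0b100001 (binary) → 32 + 1 = 33 (decimal)
Compute 27 × 33 = 891
891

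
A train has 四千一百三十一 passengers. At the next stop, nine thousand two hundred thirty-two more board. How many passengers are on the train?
Convert 四千一百三十一 (Chinese numeral) → 4×1000 + 1×100 + 3×10 + 1 = 4131 (decimal)
Convert nine thousand two hundred thirty-two (English words) → 9×1000 + 2×100 + 32 = 9232 (decimal)
Compute 4131 + 9232 = 13363
13363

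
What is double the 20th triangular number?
The 20th triangular number = 20×21/2 = 210
Compute 210 × 2 = 420
420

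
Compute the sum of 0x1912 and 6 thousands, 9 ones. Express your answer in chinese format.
Convert 0x1912 (hexadecimal) → 1×4096 + 9×256 + 1×16 + 2 = 6418 (decimal)
Convert 6 thousands, 9 ones (place-value notation) → 6×1000 + 9 = 6009 (decimal)
Compute 6418 + 6009 = 12427
Convert 12427 (decimal) → 12427 = 1×10000 + 2×1000 + 4×100 + 2×10 + 7 → 一万二千四百二十七 (Chinese numeral)
一万二千四百二十七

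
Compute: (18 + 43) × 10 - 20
Parentheses first: 18 + 43 = 61
Multiply: 61 × 10 = 610
Subtract: 610 - 20 = 590
590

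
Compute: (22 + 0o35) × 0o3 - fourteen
Convert 0o35 (octal) → 3×8 + 5 = 29 (decimal)
Convert 0o3 (octal) → 3 (decimal)
Convert fourteen (English words) → 14 (decimal)
Expression in decimal: (22 + 29) × 3 - 14
Parentheses first: 22 + 29 = 51
Multiply: 51 × 3 = 153
Subtract: 153 - 14 = 139
139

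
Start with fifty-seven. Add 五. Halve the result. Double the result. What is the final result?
Convert fifty-seven (English words) → 57 (decimal)
Start: 57
Convert 五 (Chinese numeral) → 5 (decimal)
57 + 5 = 62
62 ÷ 2 = 31
31 × 2 = 62
62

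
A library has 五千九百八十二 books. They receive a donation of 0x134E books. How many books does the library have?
Convert 五千九百八十二 (Chinese numeral) → 5×1000 + 9×100 + 8×10 + 2 = 5982 (decimal)
Convert 0x134E (hexadecimal) → 1×4096 + 3×256 + 4×16 + 14 = 4942 (decimal)
Compute 5982 + 4942 = 10924
10924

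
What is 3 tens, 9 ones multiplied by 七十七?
Convert 3 tens, 9 ones (place-value notation) → 3×10 + 9 = 39 (decimal)
Convert 七十七 (Chinese numeral) → 7×10 + 7 = 77 (decimal)
Compute 39 × 77 = 3003
3003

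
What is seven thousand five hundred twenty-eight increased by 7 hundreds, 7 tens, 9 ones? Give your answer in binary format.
Convert seven thousand five hundred twenty-eight (English words) → 7×1000 + 5×100 + 28 = 7528 (decimal)
Convert 7 hundreds, 7 tens, 9 ones (place-value notation) → 7×100 + 7×10 + 9 = 779 (decimal)
Compute 7528 + 779 = 8307
Convert 8307 (decimal) → 8307 = 8192 + 64 + 32 + 16 + 2 + 1 → 0b10000001110011 (binary)
0b10000001110011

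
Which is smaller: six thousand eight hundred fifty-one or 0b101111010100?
Convert six thousand eight hundred fifty-one (English words) → 6×1000 + 8×100 + 51 = 6851 (decimal)
Convert 0b101111010100 (binary) → 2048 + 512 + 256 + 128 + 64 + 16 + 4 = 3028 (decimal)
Compare 6851 vs 3028: smaller = 3028
3028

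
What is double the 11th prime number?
The 11th prime number = 31
Compute 31 × 2 = 62
62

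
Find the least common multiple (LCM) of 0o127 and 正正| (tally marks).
Convert 0o127 (octal) → 1×64 + 2×8 + 7 = 87 (decimal)
Convert 正正| (tally marks) → 5 + 5 + 1 = 11 (decimal)
Compute lcm(87, 11) = 957
957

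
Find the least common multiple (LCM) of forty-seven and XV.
Convert forty-seven (English words) → 47 (decimal)
Convert XV (Roman numeral) → 10 + 5 = 15 (decimal)
Compute lcm(47, 15) = 705
705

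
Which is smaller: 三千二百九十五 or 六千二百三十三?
Convert 三千二百九十五 (Chinese numeral) → 3×1000 + 2×100 + 9×10 + 5 = 3295 (decimal)
Convert 六千二百三十三 (Chinese numeral) → 6×1000 + 2×100 + 3×10 + 3 = 6233 (decimal)
Compare 3295 vs 6233: smaller = 3295
3295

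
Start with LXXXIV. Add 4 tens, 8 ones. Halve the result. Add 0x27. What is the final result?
Convert LXXXIV (Roman numeral) → 50 + 10 + 10 + 10 + 4 = 84 (decimal)
Start: 84
Convert 4 tens, 8 ones (place-value notation) → 4×10 + 8 = 48 (decimal)
84 + 48 = 132
132 ÷ 2 = 66
Convert 0x27 (hexadecimal) → 2×16 + 7 = 39 (decimal)
66 + 39 = 105
105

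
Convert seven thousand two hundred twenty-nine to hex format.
Convert seven thousand two hundred twenty-nine (English words) → 7×1000 + 2×100 + 29 = 7229 (decimal)
Convert 7229 (decimal) → 7229 = 1×4096 + 12×256 + 3×16 + 13 → 0x1C3D (hexadecimal)
0x1C3D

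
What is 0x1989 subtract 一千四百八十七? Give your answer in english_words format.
Convert 0x1989 (hexadecimal) → 1×4096 + 9×256 + 8×16 + 9 = 6537 (decimal)
Convert 一千四百八十七 (Chinese numeral) → 1×1000 + 4×100 + 8×10 + 7 = 1487 (decimal)
Compute 6537 - 1487 = 5050
Convert 5050 (decimal) → 5050 = 5×1000 + 50 → five thousand fifty (English words)
five thousand fifty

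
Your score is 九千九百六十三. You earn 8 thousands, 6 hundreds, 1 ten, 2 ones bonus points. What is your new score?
Convert 九千九百六十三 (Chinese numeral) → 9×1000 + 9×100 + 6×10 + 3 = 9963 (decimal)
Convert 8 thousands, 6 hundreds, 1 ten, 2 ones (place-value notation) → 8×1000 + 6×100 + 1×10 + 2 = 8612 (decimal)
Compute 9963 + 8612 = 18575
18575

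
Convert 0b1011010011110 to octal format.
Convert 0b1011010011110 (binary) → 4096 + 1024 + 512 + 128 + 16 + 8 + 4 + 2 = 5790 (decimal)
Convert 5790 (decimal) → 5790 = 1×4096 + 3×512 + 2×64 + 3×8 + 6 → 0o13236 (octal)
0o13236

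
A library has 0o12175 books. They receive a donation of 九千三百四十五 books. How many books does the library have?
Convert 0o12175 (octal) → 1×4096 + 2×512 + 1×64 + 7×8 + 5 = 5245 (decimal)
Convert 九千三百四十五 (Chinese numeral) → 9×1000 + 3×100 + 4×10 + 5 = 9345 (decimal)
Compute 5245 + 9345 = 14590
14590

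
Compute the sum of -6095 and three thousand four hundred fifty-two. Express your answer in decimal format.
Convert three thousand four hundred fifty-two (English words) → 3×1000 + 4×100 + 52 = 3452 (decimal)
Compute -6095 + 3452 = -2643
-2643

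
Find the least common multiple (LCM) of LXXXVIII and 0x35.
Convert LXXXVIII (Roman numeral) → 50 + 10 + 10 + 10 + 5 + 1 + 1 + 1 = 88 (decimal)
Convert 0x35 (hexadecimal) → 3×16 + 5 = 53 (decimal)
Compute lcm(88, 53) = 4664
4664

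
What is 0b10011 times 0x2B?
Convert 0b10011 (binary) → 16 + 2 + 1 = 19 (decimal)
Convert 0x2B (hexadecimal) → 2×16 + 11 = 43 (decimal)
Compute 19 × 43 = 817
817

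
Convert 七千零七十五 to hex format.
Convert 七千零七十五 (Chinese numeral) → 7×1000 + 7×10 + 5 = 7075 (decimal)
Convert 7075 (decimal) → 7075 = 1×4096 + 11×256 + 10×16 + 3 → 0x1BA3 (hexadecimal)
0x1BA3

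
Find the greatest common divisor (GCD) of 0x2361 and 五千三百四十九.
Convert 0x2361 (hexadecimal) → 2×4096 + 3×256 + 6×16 + 1 = 9057 (decimal)
Convert 五千三百四十九 (Chinese numeral) → 5×1000 + 3×100 + 4×10 + 9 = 5349 (decimal)
Compute gcd(9057, 5349) = 3
3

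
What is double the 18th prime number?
The 18th prime number = 61
Compute 61 × 2 = 122
122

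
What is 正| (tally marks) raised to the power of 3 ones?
Convert 正| (tally marks) → 5 + 1 = 6 (decimal)
Convert 3 ones (place-value notation) → 3 (decimal)
Compute 6 ^ 3 = 216
216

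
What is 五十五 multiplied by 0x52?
Convert 五十五 (Chinese numeral) → 5×10 + 5 = 55 (decimal)
Convert 0x52 (hexadecimal) → 5×16 + 2 = 82 (decimal)
Compute 55 × 82 = 4510
4510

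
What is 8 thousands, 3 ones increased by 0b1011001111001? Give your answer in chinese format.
Convert 8 thousands, 3 ones (place-value notation) → 8×1000 + 3 = 8003 (decimal)
Convert 0b1011001111001 (binary) → 4096 + 1024 + 512 + 64 + 32 + 16 + 8 + 1 = 5753 (decimal)
Compute 8003 + 5753 = 13756
Convert 13756 (decimal) → 13756 = 1×10000 + 3×1000 + 7×100 + 5×10 + 6 → 一万三千七百五十六 (Chinese numeral)
一万三千七百五十六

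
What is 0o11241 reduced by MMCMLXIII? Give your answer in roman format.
Convert 0o11241 (octal) → 1×4096 + 1×512 + 2×64 + 4×8 + 1 = 4769 (decimal)
Convert MMCMLXIII (Roman numeral) → 1000 + 1000 + 900 + 50 + 10 + 1 + 1 + 1 = 2963 (decimal)
Compute 4769 - 2963 = 1806
Convert 1806 (decimal) → 1806 = 1000 + 500 + 100 + 100 + 100 + 5 + 1 → MDCCCVI (Roman numeral)
MDCCCVI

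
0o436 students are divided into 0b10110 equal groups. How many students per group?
Convert 0o436 (octal) → 4×64 + 3×8 + 6 = 286 (decimal)
Convert 0b10110 (binary) → 16 + 4 + 2 = 22 (decimal)
Compute 286 ÷ 22 = 13
13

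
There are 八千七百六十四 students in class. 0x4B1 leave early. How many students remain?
Convert 八千七百六十四 (Chinese numeral) → 8×1000 + 7×100 + 6×10 + 4 = 8764 (decimal)
Convert 0x4B1 (hexadecimal) → 4×256 + 11×16 + 1 = 1201 (decimal)
Compute 8764 - 1201 = 7563
7563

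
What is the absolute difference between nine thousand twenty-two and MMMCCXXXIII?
Convert nine thousand twenty-two (English words) → 9×1000 + 22 = 9022 (decimal)
Convert MMMCCXXXIII (Roman numeral) → 1000 + 1000 + 1000 + 100 + 100 + 10 + 10 + 10 + 1 + 1 + 1 = 3233 (decimal)
Compute |9022 - 3233| = 5789
5789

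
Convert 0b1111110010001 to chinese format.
Convert 0b1111110010001 (binary) → 4096 + 2048 + 1024 + 512 + 256 + 128 + 16 + 1 = 8081 (decimal)
Convert 8081 (decimal) → 8081 = 8×1000 + 8×10 + 1 → 八千零八十一 (Chinese numeral)
八千零八十一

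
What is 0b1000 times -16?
Convert 0b1000 (binary) → 8 (decimal)
Compute 8 × -16 = -128
-128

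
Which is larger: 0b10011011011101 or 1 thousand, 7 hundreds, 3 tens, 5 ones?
Convert 0b10011011011101 (binary) → 8192 + 1024 + 512 + 128 + 64 + 16 + 8 + 4 + 1 = 9949 (decimal)
Convert 1 thousand, 7 hundreds, 3 tens, 5 ones (place-value notation) → 1×1000 + 7×100 + 3×10 + 5 = 1735 (decimal)
Compare 9949 vs 1735: larger = 9949
9949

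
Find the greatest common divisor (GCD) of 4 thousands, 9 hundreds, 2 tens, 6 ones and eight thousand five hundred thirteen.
Convert 4 thousands, 9 hundreds, 2 tens, 6 ones (place-value notation) → 4×1000 + 9×100 + 2×10 + 6 = 4926 (decimal)
Convert eight thousand five hundred thirteen (English words) → 8×1000 + 5×100 + 13 = 8513 (decimal)
Compute gcd(4926, 8513) = 1
1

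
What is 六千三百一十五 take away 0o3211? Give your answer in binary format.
Convert 六千三百一十五 (Chinese numeral) → 6×1000 + 3×100 + 1×10 + 5 = 6315 (decimal)
Convert 0o3211 (octal) → 3×512 + 2×64 + 1×8 + 1 = 1673 (decimal)
Compute 6315 - 1673 = 4642
Convert 4642 (decimal) → 4642 = 4096 + 512 + 32 + 2 → 0b1001000100010 (binary)
0b1001000100010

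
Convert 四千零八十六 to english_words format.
Convert 四千零八十六 (Chinese numeral) → 4×1000 + 8×10 + 6 = 4086 (decimal)
Convert 4086 (decimal) → 4086 = 4×1000 + 86 → four thousand eighty-six (English words)
four thousand eighty-six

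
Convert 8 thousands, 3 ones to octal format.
Convert 8 thousands, 3 ones (place-value notation) → 8×1000 + 3 = 8003 (decimal)
Convert 8003 (decimal) → 8003 = 1×4096 + 7×512 + 5×64 + 3 → 0o17503 (octal)
0o17503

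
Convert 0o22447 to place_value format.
Convert 0o22447 (octal) → 2×4096 + 2×512 + 4×64 + 4×8 + 7 = 9511 (decimal)
Convert 9511 (decimal) → 9511 = 9×1000 + 5×100 + 1×10 + 1 → 9 thousands, 5 hundreds, 1 ten, 1 one (place-value notation)
9 thousands, 5 hundreds, 1 ten, 1 one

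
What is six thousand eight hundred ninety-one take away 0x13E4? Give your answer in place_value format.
Convert six thousand eight hundred ninety-one (English words) → 6×1000 + 8×100 + 91 = 6891 (decimal)
Convert 0x13E4 (hexadecimal) → 1×4096 + 3×256 + 14×16 + 4 = 5092 (decimal)
Compute 6891 - 5092 = 1799
Convert 1799 (decimal) → 1799 = 1×1000 + 7×100 + 9×10 + 9 → 1 thousand, 7 hundreds, 9 tens, 9 ones (place-value notation)
1 thousand, 7 hundreds, 9 tens, 9 ones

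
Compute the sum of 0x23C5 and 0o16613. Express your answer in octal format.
Convert 0x23C5 (hexadecimal) → 2×4096 + 3×256 + 12×16 + 5 = 9157 (decimal)
Convert 0o16613 (octal) → 1×4096 + 6×512 + 6×64 + 1×8 + 3 = 7563 (decimal)
Compute 9157 + 7563 = 16720
Convert 16720 (decimal) → 16720 = 4×4096 + 5×64 + 2×8 → 0o40520 (octal)
0o40520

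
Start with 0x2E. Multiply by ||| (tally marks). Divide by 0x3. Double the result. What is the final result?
Convert 0x2E (hexadecimal) → 2×16 + 14 = 46 (decimal)
Start: 46
Convert ||| (tally marks) → 3 (decimal)
46 × 3 = 138
Convert 0x3 (hexadecimal) → 3 (decimal)
138 ÷ 3 = 46
46 × 2 = 92
92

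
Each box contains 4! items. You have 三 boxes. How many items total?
Convert 4! (factorial) → 24 (decimal)
Convert 三 (Chinese numeral) → 3 (decimal)
Compute 24 × 3 = 72
72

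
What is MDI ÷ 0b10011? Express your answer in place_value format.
Convert MDI (Roman numeral) → 1000 + 500 + 1 = 1501 (decimal)
Convert 0b10011 (binary) → 16 + 2 + 1 = 19 (decimal)
Compute 1501 ÷ 19 = 79
Convert 79 (decimal) → 79 = 7×10 + 9 → 7 tens, 9 ones (place-value notation)
7 tens, 9 ones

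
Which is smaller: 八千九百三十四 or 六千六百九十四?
Convert 八千九百三十四 (Chinese numeral) → 8×1000 + 9×100 + 3×10 + 4 = 8934 (decimal)
Convert 六千六百九十四 (Chinese numeral) → 6×1000 + 6×100 + 9×10 + 4 = 6694 (decimal)
Compare 8934 vs 6694: smaller = 6694
6694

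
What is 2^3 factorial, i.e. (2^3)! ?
Convert 2^3 (power) → 8 (decimal)
Compute 8! = 40320
40320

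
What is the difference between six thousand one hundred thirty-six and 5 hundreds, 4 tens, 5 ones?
Convert six thousand one hundred thirty-six (English words) → 6×1000 + 1×100 + 36 = 6136 (decimal)
Convert 5 hundreds, 4 tens, 5 ones (place-value notation) → 5×100 + 4×10 + 5 = 545 (decimal)
Difference: |6136 - 545| = 5591
5591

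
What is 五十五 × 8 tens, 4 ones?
Convert 五十五 (Chinese numeral) → 5×10 + 5 = 55 (decimal)
Convert 8 tens, 4 ones (place-value notation) → 8×10 + 4 = 84 (decimal)
Compute 55 × 84 = 4620
4620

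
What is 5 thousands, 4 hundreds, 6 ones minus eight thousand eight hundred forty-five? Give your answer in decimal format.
Convert 5 thousands, 4 hundreds, 6 ones (place-value notation) → 5×1000 + 4×100 + 6 = 5406 (decimal)
Convert eight thousand eight hundred forty-five (English words) → 8×1000 + 8×100 + 45 = 8845 (decimal)
Compute 5406 - 8845 = -3439
-3439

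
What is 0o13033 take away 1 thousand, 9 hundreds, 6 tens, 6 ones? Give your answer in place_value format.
Convert 0o13033 (octal) → 1×4096 + 3×512 + 3×8 + 3 = 5659 (decimal)
Convert 1 thousand, 9 hundreds, 6 tens, 6 ones (place-value notation) → 1×1000 + 9×100 + 6×10 + 6 = 1966 (decimal)
Compute 5659 - 1966 = 3693
Convert 3693 (decimal) → 3693 = 3×1000 + 6×100 + 9×10 + 3 → 3 thousands, 6 hundreds, 9 tens, 3 ones (place-value notation)
3 thousands, 6 hundreds, 9 tens, 3 ones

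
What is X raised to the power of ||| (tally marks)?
Convert X (Roman numeral) → 10 (decimal)
Convert ||| (tally marks) → 3 (decimal)
Compute 10 ^ 3 = 1000
1000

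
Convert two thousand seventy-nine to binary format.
Convert two thousand seventy-nine (English words) → 2×1000 + 79 = 2079 (decimal)
Convert 2079 (decimal) → 2079 = 2048 + 16 + 8 + 4 + 2 + 1 → 0b100000011111 (binary)
0b100000011111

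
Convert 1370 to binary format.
Convert 1370 (decimal) → 1370 = 1024 + 256 + 64 + 16 + 8 + 2 → 0b10101011010 (binary)
0b10101011010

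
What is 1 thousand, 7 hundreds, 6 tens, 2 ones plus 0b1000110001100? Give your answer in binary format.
Convert 1 thousand, 7 hundreds, 6 tens, 2 ones (place-value notation) → 1×1000 + 7×100 + 6×10 + 2 = 1762 (decimal)
Convert 0b1000110001100 (binary) → 4096 + 256 + 128 + 8 + 4 = 4492 (decimal)
Compute 1762 + 4492 = 6254
Convert 6254 (decimal) → 6254 = 4096 + 2048 + 64 + 32 + 8 + 4 + 2 → 0b1100001101110 (binary)
0b1100001101110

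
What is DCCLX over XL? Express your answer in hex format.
Convert DCCLX (Roman numeral) → 500 + 100 + 100 + 50 + 10 = 760 (decimal)
Convert XL (Roman numeral) → 40 (decimal)
Compute 760 ÷ 40 = 19
Convert 19 (decimal) → 19 = 1×16 + 3 → 0x13 (hexadecimal)
0x13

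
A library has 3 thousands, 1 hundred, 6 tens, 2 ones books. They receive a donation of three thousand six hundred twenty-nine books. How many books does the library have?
Convert 3 thousands, 1 hundred, 6 tens, 2 ones (place-value notation) → 3×1000 + 1×100 + 6×10 + 2 = 3162 (decimal)
Convert three thousand six hundred twenty-nine (English words) → 3×1000 + 6×100 + 29 = 3629 (decimal)
Compute 3162 + 3629 = 6791
6791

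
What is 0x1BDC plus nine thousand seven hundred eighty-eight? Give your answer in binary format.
Convert 0x1BDC (hexadecimal) → 1×4096 + 11×256 + 13×16 + 12 = 7132 (decimal)
Convert nine thousand seven hundred eighty-eight (English words) → 9×1000 + 7×100 + 88 = 9788 (decimal)
Compute 7132 + 9788 = 16920
Convert 16920 (decimal) → 16920 = 16384 + 512 + 16 + 8 → 0b100001000011000 (binary)
0b100001000011000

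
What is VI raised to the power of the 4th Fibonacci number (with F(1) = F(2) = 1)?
Convert VI (Roman numeral) → 5 + 1 = 6 (decimal)
Convert the 4th Fibonacci number (with F(1) = F(2) = 1) (Fibonacci index) → 1, 1, 2, 3 → 3 (decimal)
Compute 6 ^ 3 = 216
216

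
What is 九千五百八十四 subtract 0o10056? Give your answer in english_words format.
Convert 九千五百八十四 (Chinese numeral) → 9×1000 + 5×100 + 8×10 + 4 = 9584 (decimal)
Convert 0o10056 (octal) → 1×4096 + 5×8 + 6 = 4142 (decimal)
Compute 9584 - 4142 = 5442
Convert 5442 (decimal) → 5442 = 5×1000 + 4×100 + 42 → five thousand four hundred forty-two (English words)
five thousand four hundred forty-two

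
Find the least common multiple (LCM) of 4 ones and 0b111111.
Convert 4 ones (place-value notation) → 4 (decimal)
Convert 0b111111 (binary) → 32 + 16 + 8 + 4 + 2 + 1 = 63 (decimal)
Compute lcm(4, 63) = 252
252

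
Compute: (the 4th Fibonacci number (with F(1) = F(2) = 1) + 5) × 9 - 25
Convert the 4th Fibonacci number (with F(1) = F(2) = 1) (Fibonacci index) → 1, 1, 2, 3 → 3 (decimal)
Expression in decimal: (3 + 5) × 9 - 25
Parentheses first: 3 + 5 = 8
Multiply: 8 × 9 = 72
Subtract: 72 - 25 = 47
47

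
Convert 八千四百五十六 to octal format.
Convert 八千四百五十六 (Chinese numeral) → 8×1000 + 4×100 + 5×10 + 6 = 8456 (decimal)
Convert 8456 (decimal) → 8456 = 2×4096 + 4×64 + 1×8 → 0o20410 (octal)
0o20410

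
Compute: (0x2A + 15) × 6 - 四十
Convert 0x2A (hexadecimal) → 2×16 + 10 = 42 (decimal)
Convert 四十 (Chinese numeral) → 4×10 = 40 (decimal)
Expression in decimal: (42 + 15) × 6 - 40
Parentheses first: 42 + 15 = 57
Multiply: 57 × 6 = 342
Subtract: 342 - 40 = 302
302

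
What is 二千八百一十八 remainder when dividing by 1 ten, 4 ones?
Convert 二千八百一十八 (Chinese numeral) → 2×1000 + 8×100 + 1×10 + 8 = 2818 (decimal)
Convert 1 ten, 4 ones (place-value notation) → 1×10 + 4 = 14 (decimal)
Compute 2818 mod 14 = 4
4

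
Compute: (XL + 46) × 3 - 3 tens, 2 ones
Convert XL (Roman numeral) → 40 (decimal)
Convert 3 tens, 2 ones (place-value notation) → 3×10 + 2 = 32 (decimal)
Expression in decimal: (40 + 46) × 3 - 32
Parentheses first: 40 + 46 = 86
Multiply: 86 × 3 = 258
Subtract: 258 - 32 = 226
226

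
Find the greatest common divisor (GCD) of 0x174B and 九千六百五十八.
Convert 0x174B (hexadecimal) → 1×4096 + 7×256 + 4×16 + 11 = 5963 (decimal)
Convert 九千六百五十八 (Chinese numeral) → 9×1000 + 6×100 + 5×10 + 8 = 9658 (decimal)
Compute gcd(5963, 9658) = 1
1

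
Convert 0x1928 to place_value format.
Convert 0x1928 (hexadecimal) → 1×4096 + 9×256 + 2×16 + 8 = 6440 (decimal)
Convert 6440 (decimal) → 6440 = 6×1000 + 4×100 + 4×10 → 6 thousands, 4 hundreds, 4 tens (place-value notation)
6 thousands, 4 hundreds, 4 tens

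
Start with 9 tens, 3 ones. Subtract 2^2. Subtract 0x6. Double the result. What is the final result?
Convert 9 tens, 3 ones (place-value notation) → 9×10 + 3 = 93 (decimal)
Start: 93
Convert 2^2 (power) → 4 (decimal)
93 - 4 = 89
Convert 0x6 (hexadecimal) → 6 (decimal)
89 - 6 = 83
83 × 2 = 166
166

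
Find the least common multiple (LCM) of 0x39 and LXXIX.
Convert 0x39 (hexadecimal) → 3×16 + 9 = 57 (decimal)
Convert LXXIX (Roman numeral) → 50 + 10 + 10 + 9 = 79 (decimal)
Compute lcm(57, 79) = 4503
4503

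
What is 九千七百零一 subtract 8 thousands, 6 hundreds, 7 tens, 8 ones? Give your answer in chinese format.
Convert 九千七百零一 (Chinese numeral) → 9×1000 + 7×100 + 1 = 9701 (decimal)
Convert 8 thousands, 6 hundreds, 7 tens, 8 ones (place-value notation) → 8×1000 + 6×100 + 7×10 + 8 = 8678 (decimal)
Compute 9701 - 8678 = 1023
Convert 1023 (decimal) → 1023 = 1×1000 + 2×10 + 3 → 一千零二十三 (Chinese numeral)
一千零二十三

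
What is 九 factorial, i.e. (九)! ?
Convert 九 (Chinese numeral) → 9 (decimal)
Compute 9! = 362880
362880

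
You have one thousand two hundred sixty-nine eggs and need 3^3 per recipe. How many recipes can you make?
Convert one thousand two hundred sixty-nine (English words) → 1×1000 + 2×100 + 69 = 1269 (decimal)
Convert 3^3 (power) → 27 (decimal)
Compute 1269 ÷ 27 = 47
47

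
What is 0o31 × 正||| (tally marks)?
Convert 0o31 (octal) → 3×8 + 1 = 25 (decimal)
Convert 正||| (tally marks) → 5 + 3 = 8 (decimal)
Compute 25 × 8 = 200
200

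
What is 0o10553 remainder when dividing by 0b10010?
Convert 0o10553 (octal) → 1×4096 + 5×64 + 5×8 + 3 = 4459 (decimal)
Convert 0b10010 (binary) → 16 + 2 = 18 (decimal)
Compute 4459 mod 18 = 13
13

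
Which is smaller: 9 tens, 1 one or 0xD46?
Convert 9 tens, 1 one (place-value notation) → 9×10 + 1 = 91 (decimal)
Convert 0xD46 (hexadecimal) → 13×256 + 4×16 + 6 = 3398 (decimal)
Compare 91 vs 3398: smaller = 91
91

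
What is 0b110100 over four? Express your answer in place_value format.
Convert 0b110100 (binary) → 32 + 16 + 4 = 52 (decimal)
Convert four (English words) → 4 (decimal)
Compute 52 ÷ 4 = 13
Convert 13 (decimal) → 13 = 1×10 + 3 → 1 ten, 3 ones (place-value notation)
1 ten, 3 ones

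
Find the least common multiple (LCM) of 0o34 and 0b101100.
Convert 0o34 (octal) → 3×8 + 4 = 28 (decimal)
Convert 0b101100 (binary) → 32 + 8 + 4 = 44 (decimal)
Compute lcm(28, 44) = 308
308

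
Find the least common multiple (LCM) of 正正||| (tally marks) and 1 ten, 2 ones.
Convert 正正||| (tally marks) → 5 + 5 + 3 = 13 (decimal)
Convert 1 ten, 2 ones (place-value notation) → 1×10 + 2 = 12 (decimal)
Compute lcm(13, 12) = 156
156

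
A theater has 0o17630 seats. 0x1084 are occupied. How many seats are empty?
Convert 0o17630 (octal) → 1×4096 + 7×512 + 6×64 + 3×8 = 8088 (decimal)
Convert 0x1084 (hexadecimal) → 1×4096 + 8×16 + 4 = 4228 (decimal)
Compute 8088 - 4228 = 3860
3860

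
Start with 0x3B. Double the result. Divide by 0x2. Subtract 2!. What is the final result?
Convert 0x3B (hexadecimal) → 3×16 + 11 = 59 (decimal)
Start: 59
59 × 2 = 118
Convert 0x2 (hexadecimal) → 2 (decimal)
118 ÷ 2 = 59
Convert 2! (factorial) → 2 (decimal)
59 - 2 = 57
57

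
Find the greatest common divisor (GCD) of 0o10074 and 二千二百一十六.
Convert 0o10074 (octal) → 1×4096 + 7×8 + 4 = 4156 (decimal)
Convert 二千二百一十六 (Chinese numeral) → 2×1000 + 2×100 + 1×10 + 6 = 2216 (decimal)
Compute gcd(4156, 2216) = 4
4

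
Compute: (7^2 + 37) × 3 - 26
Convert 7^2 (power) → 49 (decimal)
Expression in decimal: (49 + 37) × 3 - 26
Parentheses first: 49 + 37 = 86
Multiply: 86 × 3 = 258
Subtract: 258 - 26 = 232
232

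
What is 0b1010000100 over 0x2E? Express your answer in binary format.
Convert 0b1010000100 (binary) → 512 + 128 + 4 = 644 (decimal)
Convert 0x2E (hexadecimal) → 2×16 + 14 = 46 (decimal)
Compute 644 ÷ 46 = 14
Convert 14 (decimal) → 14 = 8 + 4 + 2 → 0b1110 (binary)
0b1110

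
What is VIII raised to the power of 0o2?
Convert VIII (Roman numeral) → 5 + 1 + 1 + 1 = 8 (decimal)
Convert 0o2 (octal) → 2 (decimal)
Compute 8 ^ 2 = 64
64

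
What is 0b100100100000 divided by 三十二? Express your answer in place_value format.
Convert 0b100100100000 (binary) → 2048 + 256 + 32 = 2336 (decimal)
Convert 三十二 (Chinese numeral) → 3×10 + 2 = 32 (decimal)
Compute 2336 ÷ 32 = 73
Convert 73 (decimal) → 73 = 7×10 + 3 → 7 tens, 3 ones (place-value notation)
7 tens, 3 ones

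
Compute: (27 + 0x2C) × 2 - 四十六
Convert 0x2C (hexadecimal) → 2×16 + 12 = 44 (decimal)
Convert 四十六 (Chinese numeral) → 4×10 + 6 = 46 (decimal)
Expression in decimal: (27 + 44) × 2 - 46
Parentheses first: 27 + 44 = 71
Multiply: 71 × 2 = 142
Subtract: 142 - 46 = 96
96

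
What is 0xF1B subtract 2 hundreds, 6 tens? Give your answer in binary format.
Convert 0xF1B (hexadecimal) → 15×256 + 1×16 + 11 = 3867 (decimal)
Convert 2 hundreds, 6 tens (place-value notation) → 2×100 + 6×10 = 260 (decimal)
Compute 3867 - 260 = 3607
Convert 3607 (decimal) → 3607 = 2048 + 1024 + 512 + 16 + 4 + 2 + 1 → 0b111000010111 (binary)
0b111000010111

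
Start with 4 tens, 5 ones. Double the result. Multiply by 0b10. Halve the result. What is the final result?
Convert 4 tens, 5 ones (place-value notation) → 4×10 + 5 = 45 (decimal)
Start: 45
45 × 2 = 90
Convert 0b10 (binary) → 2 (decimal)
90 × 2 = 180
180 ÷ 2 = 90
90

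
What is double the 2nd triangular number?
The 2nd triangular number = 2×3/2 = 3
Compute 3 × 2 = 6
6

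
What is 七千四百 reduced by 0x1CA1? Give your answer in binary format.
Convert 七千四百 (Chinese numeral) → 7×1000 + 4×100 = 7400 (decimal)
Convert 0x1CA1 (hexadecimal) → 1×4096 + 12×256 + 10×16 + 1 = 7329 (decimal)
Compute 7400 - 7329 = 71
Convert 71 (decimal) → 71 = 64 + 4 + 2 + 1 → 0b1000111 (binary)
0b1000111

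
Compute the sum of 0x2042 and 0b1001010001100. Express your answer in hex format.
Convert 0x2042 (hexadecimal) → 2×4096 + 4×16 + 2 = 8258 (decimal)
Convert 0b1001010001100 (binary) → 4096 + 512 + 128 + 8 + 4 = 4748 (decimal)
Compute 8258 + 4748 = 13006
Convert 13006 (decimal) → 13006 = 3×4096 + 2×256 + 12×16 + 14 → 0x32CE (hexadecimal)
0x32CE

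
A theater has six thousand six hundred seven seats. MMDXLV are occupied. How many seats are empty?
Convert six thousand six hundred seven (English words) → 6×1000 + 6×100 + 7 = 6607 (decimal)
Convert MMDXLV (Roman numeral) → 1000 + 1000 + 500 + 40 + 5 = 2545 (decimal)
Compute 6607 - 2545 = 4062
4062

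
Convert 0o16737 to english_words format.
Convert 0o16737 (octal) → 1×4096 + 6×512 + 7×64 + 3×8 + 7 = 7647 (decimal)
Convert 7647 (decimal) → 7647 = 7×1000 + 6×100 + 47 → seven thousand six hundred forty-seven (English words)
seven thousand six hundred forty-seven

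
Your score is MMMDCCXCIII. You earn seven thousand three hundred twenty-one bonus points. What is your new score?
Convert MMMDCCXCIII (Roman numeral) → 1000 + 1000 + 1000 + 500 + 100 + 100 + 90 + 1 + 1 + 1 = 3793 (decimal)
Convert seven thousand three hundred twenty-one (English words) → 7×1000 + 3×100 + 21 = 7321 (decimal)
Compute 3793 + 7321 = 11114
11114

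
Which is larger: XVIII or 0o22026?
Convert XVIII (Roman numeral) → 10 + 5 + 1 + 1 + 1 = 18 (decimal)
Convert 0o22026 (octal) → 2×4096 + 2×512 + 2×8 + 6 = 9238 (decimal)
Compare 18 vs 9238: larger = 9238
9238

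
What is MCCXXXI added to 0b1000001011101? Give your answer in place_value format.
Convert MCCXXXI (Roman numeral) → 1000 + 100 + 100 + 10 + 10 + 10 + 1 = 1231 (decimal)
Convert 0b1000001011101 (binary) → 4096 + 64 + 16 + 8 + 4 + 1 = 4189 (decimal)
Compute 1231 + 4189 = 5420
Convert 5420 (decimal) → 5420 = 5×1000 + 4×100 + 2×10 → 5 thousands, 4 hundreds, 2 tens (place-value notation)
5 thousands, 4 hundreds, 2 tens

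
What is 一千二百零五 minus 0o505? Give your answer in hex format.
Convert 一千二百零五 (Chinese numeral) → 1×1000 + 2×100 + 5 = 1205 (decimal)
Convert 0o505 (octal) → 5×64 + 5 = 325 (decimal)
Compute 1205 - 325 = 880
Convert 880 (decimal) → 880 = 3×256 + 7×16 → 0x370 (hexadecimal)
0x370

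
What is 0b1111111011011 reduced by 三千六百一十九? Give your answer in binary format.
Convert 0b1111111011011 (binary) → 4096 + 2048 + 1024 + 512 + 256 + 128 + 64 + 16 + 8 + 2 + 1 = 8155 (decimal)
Convert 三千六百一十九 (Chinese numeral) → 3×1000 + 6×100 + 1×10 + 9 = 3619 (decimal)
Compute 8155 - 3619 = 4536
Convert 4536 (decimal) → 4536 = 4096 + 256 + 128 + 32 + 16 + 8 → 0b1000110111000 (binary)
0b1000110111000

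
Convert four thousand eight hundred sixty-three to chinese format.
Convert four thousand eight hundred sixty-three (English words) → 4×1000 + 8×100 + 63 = 4863 (decimal)
Convert 4863 (decimal) → 4863 = 4×1000 + 8×100 + 6×10 + 3 → 四千八百六十三 (Chinese numeral)
四千八百六十三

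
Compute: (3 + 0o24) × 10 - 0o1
Convert 0o24 (octal) → 2×8 + 4 = 20 (decimal)
Convert 0o1 (octal) → 1 (decimal)
Expression in decimal: (3 + 20) × 10 - 1
Parentheses first: 3 + 20 = 23
Multiply: 23 × 10 = 230
Subtract: 230 - 1 = 229
229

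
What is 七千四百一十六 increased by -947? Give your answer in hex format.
Convert 七千四百一十六 (Chinese numeral) → 7×1000 + 4×100 + 1×10 + 6 = 7416 (decimal)
Compute 7416 + -947 = 6469
Convert 6469 (decimal) → 6469 = 1×4096 + 9×256 + 4×16 + 5 → 0x1945 (hexadecimal)
0x1945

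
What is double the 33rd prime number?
The 33rd prime number = 137
Compute 137 × 2 = 274
274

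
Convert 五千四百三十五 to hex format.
Convert 五千四百三十五 (Chinese numeral) → 5×1000 + 4×100 + 3×10 + 5 = 5435 (decimal)
Convert 5435 (decimal) → 5435 = 1×4096 + 5×256 + 3×16 + 11 → 0x153B (hexadecimal)
0x153B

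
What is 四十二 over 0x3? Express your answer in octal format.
Convert 四十二 (Chinese numeral) → 4×10 + 2 = 42 (decimal)
Convert 0x3 (hexadecimal) → 3 (decimal)
Compute 42 ÷ 3 = 14
Convert 14 (decimal) → 14 = 1×8 + 6 → 0o16 (octal)
0o16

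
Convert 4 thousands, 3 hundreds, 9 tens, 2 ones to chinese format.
Convert 4 thousands, 3 hundreds, 9 tens, 2 ones (place-value notation) → 4×1000 + 3×100 + 9×10 + 2 = 4392 (decimal)
Convert 4392 (decimal) → 4392 = 4×1000 + 3×100 + 9×10 + 2 → 四千三百九十二 (Chinese numeral)
四千三百九十二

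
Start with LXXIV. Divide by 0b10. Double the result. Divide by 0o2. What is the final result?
Convert LXXIV (Roman numeral) → 50 + 10 + 10 + 4 = 74 (decimal)
Start: 74
Convert 0b10 (binary) → 2 (decimal)
74 ÷ 2 = 37
37 × 2 = 74
Convert 0o2 (octal) → 2 (decimal)
74 ÷ 2 = 37
37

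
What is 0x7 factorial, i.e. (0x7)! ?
Convert 0x7 (hexadecimal) → 7 (decimal)
Compute 7! = 5040
5040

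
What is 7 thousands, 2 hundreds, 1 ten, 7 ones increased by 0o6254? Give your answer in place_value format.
Convert 7 thousands, 2 hundreds, 1 ten, 7 ones (place-value notation) → 7×1000 + 2×100 + 1×10 + 7 = 7217 (decimal)
Convert 0o6254 (octal) → 6×512 + 2×64 + 5×8 + 4 = 3244 (decimal)
Compute 7217 + 3244 = 10461
Convert 10461 (decimal) → 10461 = 10×1000 + 4×100 + 6×10 + 1 → 10 thousands, 4 hundreds, 6 tens, 1 one (place-value notation)
10 thousands, 4 hundreds, 6 tens, 1 one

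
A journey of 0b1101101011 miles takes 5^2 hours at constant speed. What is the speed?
Convert 0b1101101011 (binary) → 512 + 256 + 64 + 32 + 8 + 2 + 1 = 875 (decimal)
Convert 5^2 (power) → 25 (decimal)
Compute 875 ÷ 25 = 35
35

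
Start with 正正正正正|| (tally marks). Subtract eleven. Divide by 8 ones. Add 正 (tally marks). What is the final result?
Convert 正正正正正|| (tally marks) → 5 + 5 + 5 + 5 + 5 + 2 = 27 (decimal)
Start: 27
Convert eleven (English words) → 11 (decimal)
27 - 11 = 16
Convert 8 ones (place-value notation) → 8 (decimal)
16 ÷ 8 = 2
Convert 正 (tally marks) → 5 (decimal)
2 + 5 = 7
7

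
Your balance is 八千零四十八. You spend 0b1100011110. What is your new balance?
Convert 八千零四十八 (Chinese numeral) → 8×1000 + 4×10 + 8 = 8048 (decimal)
Convert 0b1100011110 (binary) → 512 + 256 + 16 + 8 + 4 + 2 = 798 (decimal)
Compute 8048 - 798 = 7250
7250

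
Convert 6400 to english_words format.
Convert 6400 (decimal) → 6400 = 6×1000 + 4×100 → six thousand four hundred (English words)
six thousand four hundred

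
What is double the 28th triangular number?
The 28th triangular number = 28×29/2 = 406
Compute 406 × 2 = 812
812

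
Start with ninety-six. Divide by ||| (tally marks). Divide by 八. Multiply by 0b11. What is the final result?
Convert ninety-six (English words) → 96 (decimal)
Start: 96
Convert ||| (tally marks) → 3 (decimal)
96 ÷ 3 = 32
Convert 八 (Chinese numeral) → 8 (decimal)
32 ÷ 8 = 4
Convert 0b11 (binary) → 2 + 1 = 3 (decimal)
4 × 3 = 12
12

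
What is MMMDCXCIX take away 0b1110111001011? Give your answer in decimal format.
Convert MMMDCXCIX (Roman numeral) → 1000 + 1000 + 1000 + 500 + 100 + 90 + 9 = 3699 (decimal)
Convert 0b1110111001011 (binary) → 4096 + 2048 + 1024 + 256 + 128 + 64 + 8 + 2 + 1 = 7627 (decimal)
Compute 3699 - 7627 = -3928
-3928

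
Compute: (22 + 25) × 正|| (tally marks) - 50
Convert 正|| (tally marks) → 5 + 2 = 7 (decimal)
Expression in decimal: (22 + 25) × 7 - 50
Parentheses first: 22 + 25 = 47
Multiply: 47 × 7 = 329
Subtract: 329 - 50 = 279
279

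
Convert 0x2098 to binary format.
Convert 0x2098 (hexadecimal) → 2×4096 + 9×16 + 8 = 8344 (decimal)
Convert 8344 (decimal) → 8344 = 8192 + 128 + 16 + 8 → 0b10000010011000 (binary)
0b10000010011000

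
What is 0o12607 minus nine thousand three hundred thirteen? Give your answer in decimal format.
Convert 0o12607 (octal) → 1×4096 + 2×512 + 6×64 + 7 = 5511 (decimal)
Convert nine thousand three hundred thirteen (English words) → 9×1000 + 3×100 + 13 = 9313 (decimal)
Compute 5511 - 9313 = -3802
-3802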